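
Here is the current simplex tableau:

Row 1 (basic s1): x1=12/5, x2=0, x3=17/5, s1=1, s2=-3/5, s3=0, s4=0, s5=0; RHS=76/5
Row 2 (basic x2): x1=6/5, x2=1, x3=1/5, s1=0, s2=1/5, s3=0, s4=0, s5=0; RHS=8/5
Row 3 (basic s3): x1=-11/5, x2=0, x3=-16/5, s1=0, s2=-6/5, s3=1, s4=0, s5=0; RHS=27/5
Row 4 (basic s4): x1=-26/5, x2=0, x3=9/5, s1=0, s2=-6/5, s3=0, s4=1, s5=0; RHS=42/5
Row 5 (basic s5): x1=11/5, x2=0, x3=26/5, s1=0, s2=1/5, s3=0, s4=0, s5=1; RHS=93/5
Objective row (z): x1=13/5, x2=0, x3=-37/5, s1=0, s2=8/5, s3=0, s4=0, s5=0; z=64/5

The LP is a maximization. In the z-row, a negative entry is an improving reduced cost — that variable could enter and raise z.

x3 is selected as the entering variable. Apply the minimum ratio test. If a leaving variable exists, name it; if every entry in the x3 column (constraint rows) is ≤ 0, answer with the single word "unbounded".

Ratios: row 1 (s1): (76/5)/(17/5) = 76/17; row 2 (x2): (8/5)/(1/5) = 8; row 3 (s3): entry -16/5 ≤ 0, skip; row 4 (s4): (42/5)/(9/5) = 14/3; row 5 (s5): (93/5)/(26/5) = 93/26.
Minimum ratio is in the s5 row, so s5 leaves.

s5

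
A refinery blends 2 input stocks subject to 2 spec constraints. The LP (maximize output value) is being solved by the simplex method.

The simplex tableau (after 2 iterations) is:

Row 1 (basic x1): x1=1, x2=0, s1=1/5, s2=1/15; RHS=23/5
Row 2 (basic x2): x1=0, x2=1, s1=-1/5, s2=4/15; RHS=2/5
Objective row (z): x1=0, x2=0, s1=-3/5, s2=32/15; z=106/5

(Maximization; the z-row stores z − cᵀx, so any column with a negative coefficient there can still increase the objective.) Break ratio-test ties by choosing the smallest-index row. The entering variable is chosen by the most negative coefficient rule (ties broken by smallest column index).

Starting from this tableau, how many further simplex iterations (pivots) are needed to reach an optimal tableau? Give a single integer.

pivot: s1 in, x1 out → z = 35
No improving column remains; optimal.

1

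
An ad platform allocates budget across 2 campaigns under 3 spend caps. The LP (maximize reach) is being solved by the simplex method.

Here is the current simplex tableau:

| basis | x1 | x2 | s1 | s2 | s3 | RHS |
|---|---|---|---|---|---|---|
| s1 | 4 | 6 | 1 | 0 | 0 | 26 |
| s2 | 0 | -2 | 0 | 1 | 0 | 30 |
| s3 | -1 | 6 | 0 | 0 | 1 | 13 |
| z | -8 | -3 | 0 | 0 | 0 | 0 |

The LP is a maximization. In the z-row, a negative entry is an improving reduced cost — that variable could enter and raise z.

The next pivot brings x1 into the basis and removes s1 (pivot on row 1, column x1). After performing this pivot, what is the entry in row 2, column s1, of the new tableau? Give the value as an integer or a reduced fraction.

Pivot element is row 1, column x1: 4.
Normalize row 1: new (row 1, s1) = 1/4 = 1/4.
row 2 ← row 2 − 0·(new row 1): 0 − 0·(1/4) = 0.

0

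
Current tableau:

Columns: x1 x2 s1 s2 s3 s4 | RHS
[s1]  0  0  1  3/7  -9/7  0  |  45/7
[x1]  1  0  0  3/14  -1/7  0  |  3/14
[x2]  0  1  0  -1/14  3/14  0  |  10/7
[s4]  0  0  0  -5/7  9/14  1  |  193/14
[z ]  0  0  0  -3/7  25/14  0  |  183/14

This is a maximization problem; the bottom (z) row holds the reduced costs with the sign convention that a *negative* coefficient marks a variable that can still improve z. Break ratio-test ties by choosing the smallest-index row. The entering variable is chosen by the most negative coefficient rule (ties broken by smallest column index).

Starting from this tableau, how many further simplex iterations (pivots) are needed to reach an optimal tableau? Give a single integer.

1

pivot: s2 in, x1 out → z = 27/2
No improving column remains; optimal.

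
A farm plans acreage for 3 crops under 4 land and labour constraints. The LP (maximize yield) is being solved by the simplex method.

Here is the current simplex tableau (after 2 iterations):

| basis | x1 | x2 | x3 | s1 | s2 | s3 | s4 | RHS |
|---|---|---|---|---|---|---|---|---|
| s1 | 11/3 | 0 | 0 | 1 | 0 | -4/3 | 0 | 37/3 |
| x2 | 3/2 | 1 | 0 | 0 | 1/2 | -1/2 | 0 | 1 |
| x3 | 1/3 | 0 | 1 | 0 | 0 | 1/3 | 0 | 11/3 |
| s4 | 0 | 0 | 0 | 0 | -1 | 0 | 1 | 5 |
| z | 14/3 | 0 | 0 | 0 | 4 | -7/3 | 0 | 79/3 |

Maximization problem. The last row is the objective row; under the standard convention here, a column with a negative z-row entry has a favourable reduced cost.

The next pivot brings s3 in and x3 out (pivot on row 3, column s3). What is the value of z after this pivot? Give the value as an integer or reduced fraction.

Minimum ratio for s3: (11/3)/(1/3) = 11.
z changes by −(z-row coeff of s3)·ratio = −(-7/3)·11 = 77/3.
New z = 79/3 + (77/3) = 52.

52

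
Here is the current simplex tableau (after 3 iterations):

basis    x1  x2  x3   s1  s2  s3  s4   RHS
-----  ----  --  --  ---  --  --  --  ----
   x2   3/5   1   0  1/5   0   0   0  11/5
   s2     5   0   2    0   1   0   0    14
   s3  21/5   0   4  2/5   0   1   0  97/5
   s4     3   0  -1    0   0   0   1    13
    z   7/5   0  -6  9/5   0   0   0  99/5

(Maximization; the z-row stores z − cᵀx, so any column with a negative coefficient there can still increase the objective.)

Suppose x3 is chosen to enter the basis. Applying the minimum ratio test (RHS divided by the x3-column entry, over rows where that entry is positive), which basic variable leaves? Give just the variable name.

s3

Ratios: row 1 (x2): entry 0 ≤ 0, skip; row 2 (s2): 14/2 = 7; row 3 (s3): (97/5)/4 = 97/20; row 4 (s4): entry -1 ≤ 0, skip.
Minimum ratio 97/20 is in the s3 row, so s3 leaves.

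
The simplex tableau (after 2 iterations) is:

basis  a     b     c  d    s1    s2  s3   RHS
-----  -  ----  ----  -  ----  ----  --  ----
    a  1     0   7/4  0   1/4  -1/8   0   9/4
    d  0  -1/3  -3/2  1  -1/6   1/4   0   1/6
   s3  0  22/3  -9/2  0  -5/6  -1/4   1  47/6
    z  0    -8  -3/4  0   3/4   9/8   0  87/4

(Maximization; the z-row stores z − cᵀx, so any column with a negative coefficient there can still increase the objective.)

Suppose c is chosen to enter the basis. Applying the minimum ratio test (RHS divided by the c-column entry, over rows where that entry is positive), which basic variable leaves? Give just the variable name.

a

Ratios: row 1 (a): (9/4)/(7/4) = 9/7; row 2 (d): entry -3/2 ≤ 0, skip; row 3 (s3): entry -9/2 ≤ 0, skip.
Minimum ratio 9/7 is in the a row, so a leaves.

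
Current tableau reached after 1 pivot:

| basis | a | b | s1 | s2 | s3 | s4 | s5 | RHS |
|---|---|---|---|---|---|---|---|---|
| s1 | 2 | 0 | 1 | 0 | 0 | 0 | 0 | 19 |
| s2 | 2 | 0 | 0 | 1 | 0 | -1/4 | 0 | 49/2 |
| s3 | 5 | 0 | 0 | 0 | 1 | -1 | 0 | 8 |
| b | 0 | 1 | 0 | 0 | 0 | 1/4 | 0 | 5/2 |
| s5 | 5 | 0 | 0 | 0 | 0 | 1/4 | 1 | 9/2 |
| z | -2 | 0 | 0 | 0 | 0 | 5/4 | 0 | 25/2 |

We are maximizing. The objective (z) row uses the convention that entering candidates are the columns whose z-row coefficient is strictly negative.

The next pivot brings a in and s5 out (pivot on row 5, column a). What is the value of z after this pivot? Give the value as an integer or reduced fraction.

143/10

Minimum ratio for a: (9/2)/5 = 9/10.
z changes by −(z-row coeff of a)·ratio = −(-2)·(9/10) = 9/5.
New z = 25/2 + (9/5) = 143/10.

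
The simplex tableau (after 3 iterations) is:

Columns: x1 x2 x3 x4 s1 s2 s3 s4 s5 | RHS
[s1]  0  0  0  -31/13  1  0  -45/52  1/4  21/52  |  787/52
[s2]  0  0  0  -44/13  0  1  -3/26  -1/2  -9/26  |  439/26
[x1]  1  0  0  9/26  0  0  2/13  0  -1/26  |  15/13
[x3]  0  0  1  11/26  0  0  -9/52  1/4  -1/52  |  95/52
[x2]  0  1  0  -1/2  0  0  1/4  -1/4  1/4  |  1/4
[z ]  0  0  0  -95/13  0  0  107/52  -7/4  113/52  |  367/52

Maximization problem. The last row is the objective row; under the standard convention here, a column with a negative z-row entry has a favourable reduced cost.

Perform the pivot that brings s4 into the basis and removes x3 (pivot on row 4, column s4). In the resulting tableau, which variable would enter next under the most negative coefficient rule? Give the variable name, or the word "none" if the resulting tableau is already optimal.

Pivot element 1/4. New z-row = old z-row − (-7/4)·(row 4/(1/4)).
Updated z-row coefficients: x1: 0, x2: 0, x3: 7, x4: -113/26, s1: 0, s2: 0, s3: 11/13, s4: 0, s5: 53/26.
The most negative is -113/26 in column x4, so x4 would enter next.

x4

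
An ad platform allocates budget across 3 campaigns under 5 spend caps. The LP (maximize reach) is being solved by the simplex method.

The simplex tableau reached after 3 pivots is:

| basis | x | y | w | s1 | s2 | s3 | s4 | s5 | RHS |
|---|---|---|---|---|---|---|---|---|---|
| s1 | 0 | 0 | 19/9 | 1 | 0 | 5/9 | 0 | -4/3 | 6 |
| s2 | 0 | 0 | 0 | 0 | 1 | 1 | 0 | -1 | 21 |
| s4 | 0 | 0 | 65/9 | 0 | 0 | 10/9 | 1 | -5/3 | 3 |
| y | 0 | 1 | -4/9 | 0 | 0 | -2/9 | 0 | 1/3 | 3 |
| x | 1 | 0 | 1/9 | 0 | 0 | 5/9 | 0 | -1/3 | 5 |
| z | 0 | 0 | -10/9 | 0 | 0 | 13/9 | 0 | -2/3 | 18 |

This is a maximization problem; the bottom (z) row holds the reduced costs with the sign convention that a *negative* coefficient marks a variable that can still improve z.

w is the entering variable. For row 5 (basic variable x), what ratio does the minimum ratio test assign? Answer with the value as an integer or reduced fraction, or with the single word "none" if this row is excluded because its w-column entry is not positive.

Ratio = RHS / (w entry) = 5 / (1/9) = 45.

45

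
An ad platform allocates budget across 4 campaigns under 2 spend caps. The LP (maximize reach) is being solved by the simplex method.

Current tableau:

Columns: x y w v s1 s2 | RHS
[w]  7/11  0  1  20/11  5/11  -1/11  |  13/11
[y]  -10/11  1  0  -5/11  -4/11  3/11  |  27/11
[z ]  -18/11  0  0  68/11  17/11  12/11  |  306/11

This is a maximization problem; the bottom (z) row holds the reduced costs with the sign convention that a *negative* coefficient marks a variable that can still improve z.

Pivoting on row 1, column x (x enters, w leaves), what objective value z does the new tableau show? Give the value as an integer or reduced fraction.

216/7

Minimum ratio for x: (13/11)/(7/11) = 13/7.
z changes by −(z-row coeff of x)·ratio = −(-18/11)·(13/7) = 234/77.
New z = 306/11 + (234/77) = 216/7.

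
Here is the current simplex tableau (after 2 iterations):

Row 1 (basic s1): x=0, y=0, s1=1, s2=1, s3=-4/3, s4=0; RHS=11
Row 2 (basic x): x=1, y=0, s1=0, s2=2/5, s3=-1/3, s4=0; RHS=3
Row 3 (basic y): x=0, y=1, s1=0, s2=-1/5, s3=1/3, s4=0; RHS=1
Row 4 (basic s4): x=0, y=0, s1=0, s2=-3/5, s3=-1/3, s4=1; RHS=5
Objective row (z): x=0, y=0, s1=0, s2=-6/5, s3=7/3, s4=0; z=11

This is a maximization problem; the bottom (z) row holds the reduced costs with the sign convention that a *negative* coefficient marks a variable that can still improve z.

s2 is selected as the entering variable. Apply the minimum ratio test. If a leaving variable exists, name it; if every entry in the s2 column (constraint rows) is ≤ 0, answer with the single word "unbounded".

x

Ratios: row 1 (s1): 11/1 = 11; row 2 (x): 3/(2/5) = 15/2; row 3 (y): entry -1/5 ≤ 0, skip; row 4 (s4): entry -3/5 ≤ 0, skip.
Minimum ratio is in the x row, so x leaves.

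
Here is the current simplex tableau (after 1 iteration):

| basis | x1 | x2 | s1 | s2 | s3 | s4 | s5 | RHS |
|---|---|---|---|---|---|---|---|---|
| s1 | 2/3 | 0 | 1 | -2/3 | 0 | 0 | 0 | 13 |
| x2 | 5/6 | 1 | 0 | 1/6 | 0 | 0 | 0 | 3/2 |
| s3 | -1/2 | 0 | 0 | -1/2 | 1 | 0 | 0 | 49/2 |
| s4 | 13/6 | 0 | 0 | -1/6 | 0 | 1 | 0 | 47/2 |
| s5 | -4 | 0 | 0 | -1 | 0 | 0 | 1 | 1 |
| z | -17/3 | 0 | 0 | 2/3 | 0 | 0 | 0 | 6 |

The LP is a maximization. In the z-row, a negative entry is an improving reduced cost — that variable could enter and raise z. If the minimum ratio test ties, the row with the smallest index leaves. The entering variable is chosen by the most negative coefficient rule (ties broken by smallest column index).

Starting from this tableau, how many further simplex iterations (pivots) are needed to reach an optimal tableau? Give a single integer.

1

pivot: x1 in, x2 out → z = 81/5
No improving column remains; optimal.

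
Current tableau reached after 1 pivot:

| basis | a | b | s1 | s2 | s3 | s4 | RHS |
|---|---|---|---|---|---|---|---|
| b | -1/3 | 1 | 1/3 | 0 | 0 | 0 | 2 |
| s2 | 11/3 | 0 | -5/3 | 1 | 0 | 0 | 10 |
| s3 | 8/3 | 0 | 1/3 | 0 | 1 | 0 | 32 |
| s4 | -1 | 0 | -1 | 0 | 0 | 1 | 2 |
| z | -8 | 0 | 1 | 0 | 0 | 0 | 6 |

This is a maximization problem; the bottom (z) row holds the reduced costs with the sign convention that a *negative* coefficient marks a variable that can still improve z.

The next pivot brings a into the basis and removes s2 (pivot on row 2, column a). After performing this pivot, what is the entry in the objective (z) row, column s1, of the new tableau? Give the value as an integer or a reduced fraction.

-29/11

Pivot element is row 2, column a: 11/3.
Normalize row 2: new (row 2, s1) = (-5/3)/(11/3) = -5/11.
z-row ← z-row − (-8)·(new row 2): 1 − (-8)·(-5/11) = -29/11.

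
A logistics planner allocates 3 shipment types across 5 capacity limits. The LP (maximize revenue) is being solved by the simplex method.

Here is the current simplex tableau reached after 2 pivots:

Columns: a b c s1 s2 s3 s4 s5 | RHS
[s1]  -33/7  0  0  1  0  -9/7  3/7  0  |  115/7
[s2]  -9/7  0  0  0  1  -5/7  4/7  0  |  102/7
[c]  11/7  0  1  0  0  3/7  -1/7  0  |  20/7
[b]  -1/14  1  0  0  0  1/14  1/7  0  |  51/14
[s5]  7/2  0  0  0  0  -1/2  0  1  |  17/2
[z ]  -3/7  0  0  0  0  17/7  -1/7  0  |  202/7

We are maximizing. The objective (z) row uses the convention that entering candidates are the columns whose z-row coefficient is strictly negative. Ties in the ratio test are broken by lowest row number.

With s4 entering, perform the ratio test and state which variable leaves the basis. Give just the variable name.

s2

Ratios: row 1 (s1): (115/7)/(3/7) = 115/3; row 2 (s2): (102/7)/(4/7) = 51/2; row 3 (c): entry -1/7 ≤ 0, skip; row 4 (b): (51/14)/(1/7) = 51/2; row 5 (s5): entry 0 ≤ 0, skip.
Minimum ratio 51/2 is in the s2 row, so s2 leaves.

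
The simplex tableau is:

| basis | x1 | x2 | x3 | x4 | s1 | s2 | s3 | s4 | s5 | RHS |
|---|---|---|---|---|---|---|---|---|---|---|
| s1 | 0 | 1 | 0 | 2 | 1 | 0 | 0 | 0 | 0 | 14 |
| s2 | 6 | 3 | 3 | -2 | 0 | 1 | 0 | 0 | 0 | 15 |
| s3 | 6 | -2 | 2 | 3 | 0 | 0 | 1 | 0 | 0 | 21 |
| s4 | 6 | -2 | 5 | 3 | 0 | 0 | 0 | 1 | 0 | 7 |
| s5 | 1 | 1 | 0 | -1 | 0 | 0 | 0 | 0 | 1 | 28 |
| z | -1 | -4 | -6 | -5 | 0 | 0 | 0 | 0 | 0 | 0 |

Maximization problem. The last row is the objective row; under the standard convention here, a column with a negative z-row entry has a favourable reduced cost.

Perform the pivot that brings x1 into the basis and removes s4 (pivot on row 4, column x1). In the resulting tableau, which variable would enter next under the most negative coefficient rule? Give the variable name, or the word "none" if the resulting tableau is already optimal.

x3

Pivot element 6. New z-row = old z-row − (-1)·(row 4/6).
Updated z-row coefficients: x1: 0, x2: -13/3, x3: -31/6, x4: -9/2, s1: 0, s2: 0, s3: 0, s4: 1/6, s5: 0.
The most negative is -31/6 in column x3, so x3 would enter next.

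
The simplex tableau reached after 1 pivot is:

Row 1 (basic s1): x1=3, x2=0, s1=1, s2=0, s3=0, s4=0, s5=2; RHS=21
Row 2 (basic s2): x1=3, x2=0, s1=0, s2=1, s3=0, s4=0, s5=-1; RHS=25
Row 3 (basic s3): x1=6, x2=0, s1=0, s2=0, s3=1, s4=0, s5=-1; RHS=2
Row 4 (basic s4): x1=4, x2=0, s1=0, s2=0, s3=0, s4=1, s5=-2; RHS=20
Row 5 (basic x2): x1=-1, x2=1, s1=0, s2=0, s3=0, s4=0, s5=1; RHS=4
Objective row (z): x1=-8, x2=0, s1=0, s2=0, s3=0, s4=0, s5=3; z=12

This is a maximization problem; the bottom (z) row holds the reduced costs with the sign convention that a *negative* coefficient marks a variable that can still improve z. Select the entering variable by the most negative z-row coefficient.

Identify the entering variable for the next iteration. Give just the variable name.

Objective-row coefficients: x1: -8, x2: 0, s1: 0, s2: 0, s3: 0, s4: 0, s5: 3.
The most negative is -8 in column x1, so x1 enters.

x1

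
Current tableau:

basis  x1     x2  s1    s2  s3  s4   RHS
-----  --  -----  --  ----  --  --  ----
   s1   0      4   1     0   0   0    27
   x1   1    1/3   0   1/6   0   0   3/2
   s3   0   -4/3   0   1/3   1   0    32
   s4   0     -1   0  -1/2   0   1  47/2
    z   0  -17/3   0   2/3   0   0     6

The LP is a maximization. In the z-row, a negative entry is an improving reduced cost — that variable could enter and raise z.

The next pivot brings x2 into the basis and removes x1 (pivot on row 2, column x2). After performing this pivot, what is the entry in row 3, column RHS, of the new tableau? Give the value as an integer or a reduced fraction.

Pivot element is row 2, column x2: 1/3.
Normalize row 2: new (row 2, RHS) = (3/2)/(1/3) = 9/2.
row 3 ← row 3 − (-4/3)·(new row 2): 32 − (-4/3)·(9/2) = 38.

38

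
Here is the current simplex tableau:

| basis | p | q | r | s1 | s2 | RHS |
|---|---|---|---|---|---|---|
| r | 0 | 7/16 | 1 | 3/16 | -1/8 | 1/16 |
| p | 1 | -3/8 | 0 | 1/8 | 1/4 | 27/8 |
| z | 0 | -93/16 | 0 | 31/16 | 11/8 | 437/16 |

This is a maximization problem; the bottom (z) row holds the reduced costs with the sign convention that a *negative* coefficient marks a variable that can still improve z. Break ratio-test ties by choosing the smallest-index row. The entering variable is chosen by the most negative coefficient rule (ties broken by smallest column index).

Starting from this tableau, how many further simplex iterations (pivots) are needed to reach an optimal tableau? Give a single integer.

pivot: q in, r out → z = 197/7
pivot: s2 in, p out → z = 35
No improving column remains; optimal.

2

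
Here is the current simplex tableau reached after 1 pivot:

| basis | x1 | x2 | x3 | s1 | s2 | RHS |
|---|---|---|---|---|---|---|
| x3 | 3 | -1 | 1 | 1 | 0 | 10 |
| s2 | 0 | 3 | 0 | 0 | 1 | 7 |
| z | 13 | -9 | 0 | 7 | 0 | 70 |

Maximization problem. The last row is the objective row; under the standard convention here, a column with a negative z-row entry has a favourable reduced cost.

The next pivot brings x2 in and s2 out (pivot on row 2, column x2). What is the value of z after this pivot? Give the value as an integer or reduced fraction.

Minimum ratio for x2: 7/3 = 7/3.
z changes by −(z-row coeff of x2)·ratio = −(-9)·(7/3) = 21.
New z = 70 + 21 = 91.

91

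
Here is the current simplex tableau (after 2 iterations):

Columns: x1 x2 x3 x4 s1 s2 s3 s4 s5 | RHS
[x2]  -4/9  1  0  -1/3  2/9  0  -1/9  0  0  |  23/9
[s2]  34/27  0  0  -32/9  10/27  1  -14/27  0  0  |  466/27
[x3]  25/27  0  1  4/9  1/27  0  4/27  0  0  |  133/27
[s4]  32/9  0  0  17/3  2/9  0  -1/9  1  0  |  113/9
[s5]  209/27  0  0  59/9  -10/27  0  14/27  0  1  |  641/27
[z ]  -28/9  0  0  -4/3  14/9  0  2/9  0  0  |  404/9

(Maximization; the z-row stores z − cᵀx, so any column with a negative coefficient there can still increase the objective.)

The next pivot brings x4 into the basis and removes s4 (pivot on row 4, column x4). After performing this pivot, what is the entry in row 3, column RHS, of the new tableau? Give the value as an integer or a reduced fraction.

67/17

Pivot element is row 4, column x4: 17/3.
Normalize row 4: new (row 4, RHS) = (113/9)/(17/3) = 113/51.
row 3 ← row 3 − (4/9)·(new row 4): 133/27 − (4/9)·(113/51) = 67/17.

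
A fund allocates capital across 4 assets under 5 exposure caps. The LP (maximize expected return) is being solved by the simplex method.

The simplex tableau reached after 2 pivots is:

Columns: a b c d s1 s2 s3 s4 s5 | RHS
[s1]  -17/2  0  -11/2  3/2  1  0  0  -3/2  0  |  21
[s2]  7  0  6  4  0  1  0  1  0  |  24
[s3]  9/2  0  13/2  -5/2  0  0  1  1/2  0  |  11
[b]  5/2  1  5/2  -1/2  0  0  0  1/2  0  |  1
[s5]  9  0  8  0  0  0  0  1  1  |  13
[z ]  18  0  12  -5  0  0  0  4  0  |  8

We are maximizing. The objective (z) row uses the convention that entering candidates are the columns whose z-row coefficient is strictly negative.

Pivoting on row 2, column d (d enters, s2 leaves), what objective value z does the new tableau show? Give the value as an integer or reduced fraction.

38

Minimum ratio for d: 24/4 = 6.
z changes by −(z-row coeff of d)·ratio = −(-5)·6 = 30.
New z = 8 + 30 = 38.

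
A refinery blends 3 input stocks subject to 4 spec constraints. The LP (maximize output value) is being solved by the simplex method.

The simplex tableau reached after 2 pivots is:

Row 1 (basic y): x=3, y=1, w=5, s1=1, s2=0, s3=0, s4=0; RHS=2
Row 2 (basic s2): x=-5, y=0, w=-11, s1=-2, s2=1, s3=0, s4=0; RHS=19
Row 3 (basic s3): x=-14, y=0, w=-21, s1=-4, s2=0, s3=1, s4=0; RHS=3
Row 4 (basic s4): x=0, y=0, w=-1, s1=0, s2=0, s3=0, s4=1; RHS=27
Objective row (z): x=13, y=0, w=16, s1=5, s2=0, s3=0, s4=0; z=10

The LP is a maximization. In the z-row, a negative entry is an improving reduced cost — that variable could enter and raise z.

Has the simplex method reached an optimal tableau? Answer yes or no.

yes

No objective-row coefficient is strictly negative, so no entering variable exists; the tableau is optimal.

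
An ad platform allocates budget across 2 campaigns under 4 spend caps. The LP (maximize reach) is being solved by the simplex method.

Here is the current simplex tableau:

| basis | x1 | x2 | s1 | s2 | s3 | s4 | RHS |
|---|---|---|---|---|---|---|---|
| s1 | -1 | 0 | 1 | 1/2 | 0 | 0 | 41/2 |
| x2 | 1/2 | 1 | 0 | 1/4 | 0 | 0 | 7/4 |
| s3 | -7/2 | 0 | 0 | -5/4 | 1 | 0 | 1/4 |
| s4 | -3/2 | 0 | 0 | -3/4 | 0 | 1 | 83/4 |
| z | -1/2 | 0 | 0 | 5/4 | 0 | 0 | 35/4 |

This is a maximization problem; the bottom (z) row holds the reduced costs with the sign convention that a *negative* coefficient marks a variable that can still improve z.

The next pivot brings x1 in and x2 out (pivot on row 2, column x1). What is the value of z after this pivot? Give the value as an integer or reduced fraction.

21/2

Minimum ratio for x1: (7/4)/(1/2) = 7/2.
z changes by −(z-row coeff of x1)·ratio = −(-1/2)·(7/2) = 7/4.
New z = 35/4 + (7/4) = 21/2.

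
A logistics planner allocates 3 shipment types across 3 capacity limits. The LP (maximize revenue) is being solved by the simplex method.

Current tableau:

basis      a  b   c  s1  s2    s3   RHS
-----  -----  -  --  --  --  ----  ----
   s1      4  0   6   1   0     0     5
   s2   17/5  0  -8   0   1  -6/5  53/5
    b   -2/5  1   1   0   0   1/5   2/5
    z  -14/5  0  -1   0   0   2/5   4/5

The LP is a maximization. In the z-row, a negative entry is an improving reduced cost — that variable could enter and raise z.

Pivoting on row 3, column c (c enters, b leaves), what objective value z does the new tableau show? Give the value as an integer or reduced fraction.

6/5

Minimum ratio for c: (2/5)/1 = 2/5.
z changes by −(z-row coeff of c)·ratio = −(-1)·(2/5) = 2/5.
New z = 4/5 + (2/5) = 6/5.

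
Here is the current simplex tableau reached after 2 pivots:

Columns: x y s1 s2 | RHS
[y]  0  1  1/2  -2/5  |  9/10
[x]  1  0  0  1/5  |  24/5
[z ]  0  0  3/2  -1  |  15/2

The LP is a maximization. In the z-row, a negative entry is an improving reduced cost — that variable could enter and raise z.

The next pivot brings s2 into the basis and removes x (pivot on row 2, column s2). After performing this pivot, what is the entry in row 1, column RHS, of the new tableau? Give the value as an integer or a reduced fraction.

Pivot element is row 2, column s2: 1/5.
Normalize row 2: new (row 2, RHS) = (24/5)/(1/5) = 24.
row 1 ← row 1 − (-2/5)·(new row 2): 9/10 − (-2/5)·24 = 21/2.

21/2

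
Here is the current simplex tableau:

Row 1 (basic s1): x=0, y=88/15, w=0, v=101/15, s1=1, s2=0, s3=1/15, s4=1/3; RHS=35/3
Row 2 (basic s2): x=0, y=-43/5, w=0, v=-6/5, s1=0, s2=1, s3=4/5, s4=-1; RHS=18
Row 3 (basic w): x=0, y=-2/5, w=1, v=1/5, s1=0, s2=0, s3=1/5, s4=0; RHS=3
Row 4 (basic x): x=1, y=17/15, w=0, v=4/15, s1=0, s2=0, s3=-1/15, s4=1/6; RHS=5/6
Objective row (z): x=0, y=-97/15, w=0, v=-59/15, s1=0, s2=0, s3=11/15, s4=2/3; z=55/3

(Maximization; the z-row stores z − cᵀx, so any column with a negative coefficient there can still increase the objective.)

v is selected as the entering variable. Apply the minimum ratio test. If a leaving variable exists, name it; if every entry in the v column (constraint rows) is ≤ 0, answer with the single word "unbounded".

s1

Ratios: row 1 (s1): (35/3)/(101/15) = 175/101; row 2 (s2): entry -6/5 ≤ 0, skip; row 3 (w): 3/(1/5) = 15; row 4 (x): (5/6)/(4/15) = 25/8.
Minimum ratio is in the s1 row, so s1 leaves.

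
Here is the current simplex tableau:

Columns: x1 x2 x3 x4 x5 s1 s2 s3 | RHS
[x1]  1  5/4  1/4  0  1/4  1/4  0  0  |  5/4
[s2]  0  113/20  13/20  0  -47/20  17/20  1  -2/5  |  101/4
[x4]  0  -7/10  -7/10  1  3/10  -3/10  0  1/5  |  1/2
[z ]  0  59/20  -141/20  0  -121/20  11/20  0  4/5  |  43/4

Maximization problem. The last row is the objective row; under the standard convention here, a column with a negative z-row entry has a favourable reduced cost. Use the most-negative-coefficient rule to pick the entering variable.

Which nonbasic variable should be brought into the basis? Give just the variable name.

x3

Objective-row coefficients: x1: 0, x2: 59/20, x3: -141/20, x4: 0, x5: -121/20, s1: 11/20, s2: 0, s3: 4/5.
The most negative is -141/20 in column x3, so x3 enters.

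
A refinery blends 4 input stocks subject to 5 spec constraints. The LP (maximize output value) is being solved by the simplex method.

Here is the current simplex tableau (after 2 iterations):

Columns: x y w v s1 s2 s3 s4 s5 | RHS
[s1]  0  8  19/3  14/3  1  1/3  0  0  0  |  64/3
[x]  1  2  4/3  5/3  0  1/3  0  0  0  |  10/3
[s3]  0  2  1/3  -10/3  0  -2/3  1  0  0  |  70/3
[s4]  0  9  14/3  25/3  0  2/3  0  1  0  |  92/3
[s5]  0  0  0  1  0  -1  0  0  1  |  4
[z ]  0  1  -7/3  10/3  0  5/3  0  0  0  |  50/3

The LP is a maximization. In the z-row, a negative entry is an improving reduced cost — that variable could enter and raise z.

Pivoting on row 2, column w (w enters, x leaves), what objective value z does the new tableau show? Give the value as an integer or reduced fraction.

Minimum ratio for w: (10/3)/(4/3) = 5/2.
z changes by −(z-row coeff of w)·ratio = −(-7/3)·(5/2) = 35/6.
New z = 50/3 + (35/6) = 45/2.

45/2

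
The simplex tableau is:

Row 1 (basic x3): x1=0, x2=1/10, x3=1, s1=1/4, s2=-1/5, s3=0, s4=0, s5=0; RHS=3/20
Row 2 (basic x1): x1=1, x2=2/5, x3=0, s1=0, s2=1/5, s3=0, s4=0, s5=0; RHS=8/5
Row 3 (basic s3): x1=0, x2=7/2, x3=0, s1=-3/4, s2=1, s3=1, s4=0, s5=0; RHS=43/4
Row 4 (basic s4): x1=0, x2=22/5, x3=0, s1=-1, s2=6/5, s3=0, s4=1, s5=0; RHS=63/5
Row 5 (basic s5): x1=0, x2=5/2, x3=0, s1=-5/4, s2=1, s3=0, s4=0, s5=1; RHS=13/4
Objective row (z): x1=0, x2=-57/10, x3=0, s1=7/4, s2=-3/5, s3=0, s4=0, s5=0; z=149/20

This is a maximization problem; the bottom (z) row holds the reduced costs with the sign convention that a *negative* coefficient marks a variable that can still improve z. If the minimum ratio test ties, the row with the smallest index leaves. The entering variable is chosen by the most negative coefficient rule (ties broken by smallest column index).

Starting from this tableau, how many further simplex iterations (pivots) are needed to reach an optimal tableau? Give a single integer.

2

pivot: x2 in, s5 out → z = 743/50
pivot: s1 in, x3 out → z = 224/15
No improving column remains; optimal.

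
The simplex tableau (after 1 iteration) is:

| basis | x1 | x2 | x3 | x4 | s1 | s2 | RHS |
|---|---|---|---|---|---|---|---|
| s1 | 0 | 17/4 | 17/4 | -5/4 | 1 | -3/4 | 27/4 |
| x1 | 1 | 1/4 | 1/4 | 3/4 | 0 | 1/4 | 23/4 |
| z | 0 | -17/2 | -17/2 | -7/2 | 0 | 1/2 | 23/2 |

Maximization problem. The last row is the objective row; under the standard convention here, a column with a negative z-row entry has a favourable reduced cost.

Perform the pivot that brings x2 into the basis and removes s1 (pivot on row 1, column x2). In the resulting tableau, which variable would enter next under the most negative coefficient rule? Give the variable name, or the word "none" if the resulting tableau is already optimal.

Pivot element 17/4. New z-row = old z-row − (-17/2)·(row 1/(17/4)).
Updated z-row coefficients: x1: 0, x2: 0, x3: 0, x4: -6, s1: 2, s2: -1.
The most negative is -6 in column x4, so x4 would enter next.

x4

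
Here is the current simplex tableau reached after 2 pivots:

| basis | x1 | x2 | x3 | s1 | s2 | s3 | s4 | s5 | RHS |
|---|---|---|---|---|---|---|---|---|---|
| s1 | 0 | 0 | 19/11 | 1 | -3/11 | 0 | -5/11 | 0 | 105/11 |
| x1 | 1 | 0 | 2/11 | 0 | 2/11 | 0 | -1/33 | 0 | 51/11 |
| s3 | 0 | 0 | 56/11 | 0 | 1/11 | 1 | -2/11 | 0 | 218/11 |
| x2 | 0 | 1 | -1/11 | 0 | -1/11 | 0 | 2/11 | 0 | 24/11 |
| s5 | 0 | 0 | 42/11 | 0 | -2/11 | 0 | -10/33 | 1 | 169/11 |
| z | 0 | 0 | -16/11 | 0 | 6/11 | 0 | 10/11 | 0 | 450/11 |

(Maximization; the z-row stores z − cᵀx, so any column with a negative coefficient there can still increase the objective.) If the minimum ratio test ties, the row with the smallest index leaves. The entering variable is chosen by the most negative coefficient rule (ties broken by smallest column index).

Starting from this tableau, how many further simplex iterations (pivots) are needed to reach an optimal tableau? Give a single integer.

pivot: x3 in, s3 out → z = 326/7
No improving column remains; optimal.

1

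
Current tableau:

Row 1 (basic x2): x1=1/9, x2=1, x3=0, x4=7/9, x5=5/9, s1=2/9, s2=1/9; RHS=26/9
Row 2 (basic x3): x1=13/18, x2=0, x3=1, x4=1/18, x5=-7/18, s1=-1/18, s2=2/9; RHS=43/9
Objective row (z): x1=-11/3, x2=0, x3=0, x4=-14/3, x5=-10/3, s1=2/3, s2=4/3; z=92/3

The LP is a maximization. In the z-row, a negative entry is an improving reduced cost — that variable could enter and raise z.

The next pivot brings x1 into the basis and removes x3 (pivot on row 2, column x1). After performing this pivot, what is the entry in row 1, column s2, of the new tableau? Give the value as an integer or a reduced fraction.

1/13

Pivot element is row 2, column x1: 13/18.
Normalize row 2: new (row 2, s2) = (2/9)/(13/18) = 4/13.
row 1 ← row 1 − (1/9)·(new row 2): 1/9 − (1/9)·(4/13) = 1/13.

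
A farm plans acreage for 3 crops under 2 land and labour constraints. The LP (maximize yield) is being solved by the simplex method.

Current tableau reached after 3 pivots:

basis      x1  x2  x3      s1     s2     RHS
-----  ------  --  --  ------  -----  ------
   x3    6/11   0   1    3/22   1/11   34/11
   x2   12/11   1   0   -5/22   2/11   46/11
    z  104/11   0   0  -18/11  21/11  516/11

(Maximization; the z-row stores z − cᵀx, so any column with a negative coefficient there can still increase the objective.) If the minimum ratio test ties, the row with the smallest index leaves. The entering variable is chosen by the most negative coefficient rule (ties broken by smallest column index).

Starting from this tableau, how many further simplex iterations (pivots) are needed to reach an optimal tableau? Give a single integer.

1

pivot: s1 in, x3 out → z = 84
No improving column remains; optimal.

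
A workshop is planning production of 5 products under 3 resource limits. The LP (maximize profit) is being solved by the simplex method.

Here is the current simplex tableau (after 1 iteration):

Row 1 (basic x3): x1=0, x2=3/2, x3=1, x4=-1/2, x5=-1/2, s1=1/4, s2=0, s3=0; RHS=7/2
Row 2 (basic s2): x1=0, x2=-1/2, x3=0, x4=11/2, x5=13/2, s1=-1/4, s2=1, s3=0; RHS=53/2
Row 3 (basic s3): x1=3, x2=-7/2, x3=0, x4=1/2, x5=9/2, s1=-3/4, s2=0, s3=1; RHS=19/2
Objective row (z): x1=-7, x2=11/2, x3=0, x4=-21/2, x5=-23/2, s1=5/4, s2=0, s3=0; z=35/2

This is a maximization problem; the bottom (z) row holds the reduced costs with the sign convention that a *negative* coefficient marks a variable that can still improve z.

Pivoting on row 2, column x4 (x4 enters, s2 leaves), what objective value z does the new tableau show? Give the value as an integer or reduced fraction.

Minimum ratio for x4: (53/2)/(11/2) = 53/11.
z changes by −(z-row coeff of x4)·ratio = −(-21/2)·(53/11) = 1113/22.
New z = 35/2 + (1113/22) = 749/11.

749/11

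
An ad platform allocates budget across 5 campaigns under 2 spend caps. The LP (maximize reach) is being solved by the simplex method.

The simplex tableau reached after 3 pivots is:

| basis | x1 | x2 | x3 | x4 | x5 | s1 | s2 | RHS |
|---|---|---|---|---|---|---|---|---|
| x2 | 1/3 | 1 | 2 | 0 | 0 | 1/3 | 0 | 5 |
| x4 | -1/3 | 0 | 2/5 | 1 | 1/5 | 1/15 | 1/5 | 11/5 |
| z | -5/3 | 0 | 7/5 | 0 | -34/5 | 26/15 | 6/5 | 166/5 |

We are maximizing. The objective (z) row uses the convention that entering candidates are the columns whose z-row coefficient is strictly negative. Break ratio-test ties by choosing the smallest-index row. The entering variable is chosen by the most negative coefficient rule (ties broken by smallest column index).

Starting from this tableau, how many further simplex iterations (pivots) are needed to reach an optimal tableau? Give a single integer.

pivot: x5 in, x4 out → z = 108
pivot: x1 in, x2 out → z = 303
No improving column remains; optimal.

2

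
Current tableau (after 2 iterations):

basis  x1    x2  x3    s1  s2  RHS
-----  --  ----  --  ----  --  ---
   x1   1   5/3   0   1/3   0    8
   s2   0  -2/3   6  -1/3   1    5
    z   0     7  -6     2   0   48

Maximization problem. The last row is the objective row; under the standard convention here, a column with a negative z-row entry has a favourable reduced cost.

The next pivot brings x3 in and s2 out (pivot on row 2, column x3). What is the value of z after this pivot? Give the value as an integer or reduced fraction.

Minimum ratio for x3: 5/6 = 5/6.
z changes by −(z-row coeff of x3)·ratio = −(-6)·(5/6) = 5.
New z = 48 + 5 = 53.

53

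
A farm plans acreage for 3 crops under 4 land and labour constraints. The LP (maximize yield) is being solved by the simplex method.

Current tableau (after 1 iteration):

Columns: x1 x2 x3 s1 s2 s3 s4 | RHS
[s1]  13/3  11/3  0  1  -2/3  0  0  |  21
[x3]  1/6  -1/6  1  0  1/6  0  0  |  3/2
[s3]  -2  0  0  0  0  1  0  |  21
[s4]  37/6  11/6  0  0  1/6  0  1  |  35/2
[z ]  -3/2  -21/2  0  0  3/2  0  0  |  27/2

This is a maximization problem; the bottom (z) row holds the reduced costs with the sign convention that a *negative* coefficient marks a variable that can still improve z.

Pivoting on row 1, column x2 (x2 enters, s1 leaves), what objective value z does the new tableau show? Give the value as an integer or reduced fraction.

810/11

Minimum ratio for x2: 21/(11/3) = 63/11.
z changes by −(z-row coeff of x2)·ratio = −(-21/2)·(63/11) = 1323/22.
New z = 27/2 + (1323/22) = 810/11.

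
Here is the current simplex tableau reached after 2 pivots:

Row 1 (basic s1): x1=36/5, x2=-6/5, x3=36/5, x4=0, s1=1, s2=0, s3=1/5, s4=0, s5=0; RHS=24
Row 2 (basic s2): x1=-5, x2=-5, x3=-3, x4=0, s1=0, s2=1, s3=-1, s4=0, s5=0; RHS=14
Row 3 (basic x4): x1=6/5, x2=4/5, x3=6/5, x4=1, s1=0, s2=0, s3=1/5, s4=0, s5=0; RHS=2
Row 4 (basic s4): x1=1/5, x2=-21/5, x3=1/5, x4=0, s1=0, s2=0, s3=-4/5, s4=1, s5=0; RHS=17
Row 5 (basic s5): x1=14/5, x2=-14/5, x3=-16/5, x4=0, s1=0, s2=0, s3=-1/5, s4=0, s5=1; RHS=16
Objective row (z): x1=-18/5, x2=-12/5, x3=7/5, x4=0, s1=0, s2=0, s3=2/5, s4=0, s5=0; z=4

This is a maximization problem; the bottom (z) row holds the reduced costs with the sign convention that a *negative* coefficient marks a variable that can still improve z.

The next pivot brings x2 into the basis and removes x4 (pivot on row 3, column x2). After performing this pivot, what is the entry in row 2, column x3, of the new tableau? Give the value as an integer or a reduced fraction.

9/2

Pivot element is row 3, column x2: 4/5.
Normalize row 3: new (row 3, x3) = (6/5)/(4/5) = 3/2.
row 2 ← row 2 − (-5)·(new row 3): -3 − (-5)·(3/2) = 9/2.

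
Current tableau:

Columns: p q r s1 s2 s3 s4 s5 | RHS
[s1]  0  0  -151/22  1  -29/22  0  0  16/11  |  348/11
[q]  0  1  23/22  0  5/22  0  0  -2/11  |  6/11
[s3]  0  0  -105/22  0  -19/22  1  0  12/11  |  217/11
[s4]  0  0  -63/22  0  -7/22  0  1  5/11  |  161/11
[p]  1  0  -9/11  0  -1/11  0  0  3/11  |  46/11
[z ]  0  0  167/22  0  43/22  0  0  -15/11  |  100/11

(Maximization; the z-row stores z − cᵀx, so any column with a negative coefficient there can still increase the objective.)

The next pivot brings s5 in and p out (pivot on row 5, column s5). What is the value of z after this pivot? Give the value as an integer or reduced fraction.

30

Minimum ratio for s5: (46/11)/(3/11) = 46/3.
z changes by −(z-row coeff of s5)·ratio = −(-15/11)·(46/3) = 230/11.
New z = 100/11 + (230/11) = 30.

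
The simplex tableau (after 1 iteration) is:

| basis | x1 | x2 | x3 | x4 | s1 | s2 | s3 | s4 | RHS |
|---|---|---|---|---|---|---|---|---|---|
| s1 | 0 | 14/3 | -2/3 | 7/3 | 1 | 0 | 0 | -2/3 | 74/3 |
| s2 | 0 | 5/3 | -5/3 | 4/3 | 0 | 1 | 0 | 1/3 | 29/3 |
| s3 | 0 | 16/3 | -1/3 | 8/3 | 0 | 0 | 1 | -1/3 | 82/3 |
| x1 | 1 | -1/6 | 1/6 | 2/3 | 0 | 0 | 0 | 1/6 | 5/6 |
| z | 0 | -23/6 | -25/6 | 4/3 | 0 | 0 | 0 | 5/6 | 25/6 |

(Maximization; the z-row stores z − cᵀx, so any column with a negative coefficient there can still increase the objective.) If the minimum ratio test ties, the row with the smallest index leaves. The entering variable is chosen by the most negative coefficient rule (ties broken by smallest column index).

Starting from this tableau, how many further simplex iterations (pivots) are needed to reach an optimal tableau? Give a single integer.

2

pivot: x3 in, x1 out → z = 25
pivot: x2 in, s3 out → z = 357/5
No improving column remains; optimal.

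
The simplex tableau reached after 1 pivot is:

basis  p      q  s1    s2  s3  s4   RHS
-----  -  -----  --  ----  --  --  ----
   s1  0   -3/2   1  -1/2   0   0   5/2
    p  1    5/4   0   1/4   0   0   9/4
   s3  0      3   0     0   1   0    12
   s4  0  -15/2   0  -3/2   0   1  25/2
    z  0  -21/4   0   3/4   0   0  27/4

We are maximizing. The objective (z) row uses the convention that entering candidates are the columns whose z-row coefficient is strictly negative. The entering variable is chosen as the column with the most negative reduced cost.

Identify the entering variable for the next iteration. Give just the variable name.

Objective-row coefficients: p: 0, q: -21/4, s1: 0, s2: 3/4, s3: 0, s4: 0.
The most negative is -21/4 in column q, so q enters.

q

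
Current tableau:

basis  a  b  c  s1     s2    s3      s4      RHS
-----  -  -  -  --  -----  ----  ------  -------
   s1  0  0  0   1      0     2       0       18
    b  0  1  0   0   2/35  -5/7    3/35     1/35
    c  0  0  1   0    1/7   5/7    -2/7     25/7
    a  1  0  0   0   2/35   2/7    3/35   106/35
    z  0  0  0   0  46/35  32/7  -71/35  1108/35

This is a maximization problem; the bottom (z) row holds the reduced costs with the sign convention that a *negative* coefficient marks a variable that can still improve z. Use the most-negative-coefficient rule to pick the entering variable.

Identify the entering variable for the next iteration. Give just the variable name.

Objective-row coefficients: a: 0, b: 0, c: 0, s1: 0, s2: 46/35, s3: 32/7, s4: -71/35.
The most negative is -71/35 in column s4, so s4 enters.

s4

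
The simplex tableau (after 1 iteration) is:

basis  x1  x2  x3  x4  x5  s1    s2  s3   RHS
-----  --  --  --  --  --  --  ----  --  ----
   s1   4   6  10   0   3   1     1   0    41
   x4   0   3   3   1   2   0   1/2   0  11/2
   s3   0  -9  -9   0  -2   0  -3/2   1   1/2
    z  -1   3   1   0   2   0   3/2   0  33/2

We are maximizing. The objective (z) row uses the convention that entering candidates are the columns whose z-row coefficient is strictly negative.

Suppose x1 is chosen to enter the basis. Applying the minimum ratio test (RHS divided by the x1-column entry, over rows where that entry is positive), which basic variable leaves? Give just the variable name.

s1

Ratios: row 1 (s1): 41/4 = 41/4; row 2 (x4): entry 0 ≤ 0, skip; row 3 (s3): entry 0 ≤ 0, skip.
Minimum ratio 41/4 is in the s1 row, so s1 leaves.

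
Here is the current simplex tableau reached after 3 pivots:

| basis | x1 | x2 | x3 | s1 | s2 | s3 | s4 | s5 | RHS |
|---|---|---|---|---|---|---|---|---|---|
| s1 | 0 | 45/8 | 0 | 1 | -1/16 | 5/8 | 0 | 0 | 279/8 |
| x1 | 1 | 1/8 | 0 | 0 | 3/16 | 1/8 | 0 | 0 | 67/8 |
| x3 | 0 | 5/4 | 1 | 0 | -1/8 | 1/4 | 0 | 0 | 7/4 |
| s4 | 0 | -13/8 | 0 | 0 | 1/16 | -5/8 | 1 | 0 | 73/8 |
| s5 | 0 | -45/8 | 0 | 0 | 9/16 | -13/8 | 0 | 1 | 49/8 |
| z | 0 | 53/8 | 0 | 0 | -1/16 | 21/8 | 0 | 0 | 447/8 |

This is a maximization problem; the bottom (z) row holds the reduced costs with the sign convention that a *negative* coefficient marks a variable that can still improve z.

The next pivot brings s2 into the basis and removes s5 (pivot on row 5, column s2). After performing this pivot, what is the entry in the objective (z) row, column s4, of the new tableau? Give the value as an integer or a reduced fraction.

Pivot element is row 5, column s2: 9/16.
Normalize row 5: new (row 5, s4) = 0/(9/16) = 0.
z-row ← z-row − (-1/16)·(new row 5): 0 − (-1/16)·0 = 0.

0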